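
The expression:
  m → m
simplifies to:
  True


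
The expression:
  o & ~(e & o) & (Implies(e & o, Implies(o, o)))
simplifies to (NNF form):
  o & ~e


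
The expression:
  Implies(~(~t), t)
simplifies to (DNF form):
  True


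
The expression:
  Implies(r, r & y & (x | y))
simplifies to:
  y | ~r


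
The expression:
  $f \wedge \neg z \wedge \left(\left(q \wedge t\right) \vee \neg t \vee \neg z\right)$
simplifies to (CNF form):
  $f \wedge \neg z$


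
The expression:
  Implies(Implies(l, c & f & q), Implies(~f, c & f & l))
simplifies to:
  f | l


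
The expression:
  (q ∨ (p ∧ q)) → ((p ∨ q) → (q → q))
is always true.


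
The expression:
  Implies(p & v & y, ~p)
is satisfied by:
  {p: False, v: False, y: False}
  {y: True, p: False, v: False}
  {v: True, p: False, y: False}
  {y: True, v: True, p: False}
  {p: True, y: False, v: False}
  {y: True, p: True, v: False}
  {v: True, p: True, y: False}


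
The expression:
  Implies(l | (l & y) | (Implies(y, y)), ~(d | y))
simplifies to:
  ~d & ~y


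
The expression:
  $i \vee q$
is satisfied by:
  {i: True, q: True}
  {i: True, q: False}
  {q: True, i: False}


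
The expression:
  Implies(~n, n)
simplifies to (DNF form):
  n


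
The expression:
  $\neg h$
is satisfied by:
  {h: False}


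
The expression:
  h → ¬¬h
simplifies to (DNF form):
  True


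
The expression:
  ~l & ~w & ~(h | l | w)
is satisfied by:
  {h: False, w: False, l: False}


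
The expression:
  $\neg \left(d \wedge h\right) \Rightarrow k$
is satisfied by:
  {k: True, h: True, d: True}
  {k: True, h: True, d: False}
  {k: True, d: True, h: False}
  {k: True, d: False, h: False}
  {h: True, d: True, k: False}


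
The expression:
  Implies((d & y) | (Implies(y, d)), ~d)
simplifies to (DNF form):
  ~d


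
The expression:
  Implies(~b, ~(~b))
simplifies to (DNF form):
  b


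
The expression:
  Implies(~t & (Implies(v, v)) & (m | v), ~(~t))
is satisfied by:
  {t: True, m: False, v: False}
  {t: True, v: True, m: False}
  {t: True, m: True, v: False}
  {t: True, v: True, m: True}
  {v: False, m: False, t: False}


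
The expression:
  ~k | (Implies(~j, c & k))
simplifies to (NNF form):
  c | j | ~k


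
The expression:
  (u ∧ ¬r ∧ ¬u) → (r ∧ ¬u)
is always true.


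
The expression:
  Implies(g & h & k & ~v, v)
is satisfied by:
  {v: True, h: False, k: False, g: False}
  {v: False, h: False, k: False, g: False}
  {g: True, v: True, h: False, k: False}
  {g: True, v: False, h: False, k: False}
  {v: True, k: True, g: False, h: False}
  {k: True, g: False, h: False, v: False}
  {g: True, k: True, v: True, h: False}
  {g: True, k: True, v: False, h: False}
  {v: True, h: True, g: False, k: False}
  {h: True, g: False, k: False, v: False}
  {v: True, g: True, h: True, k: False}
  {g: True, h: True, v: False, k: False}
  {v: True, k: True, h: True, g: False}
  {k: True, h: True, g: False, v: False}
  {g: True, k: True, h: True, v: True}


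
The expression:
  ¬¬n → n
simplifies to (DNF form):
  True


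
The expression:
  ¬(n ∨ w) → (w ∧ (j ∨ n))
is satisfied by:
  {n: True, w: True}
  {n: True, w: False}
  {w: True, n: False}


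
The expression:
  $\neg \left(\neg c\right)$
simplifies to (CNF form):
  $c$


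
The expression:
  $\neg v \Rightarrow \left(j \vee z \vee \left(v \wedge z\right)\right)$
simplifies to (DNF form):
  $j \vee v \vee z$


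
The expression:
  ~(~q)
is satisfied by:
  {q: True}


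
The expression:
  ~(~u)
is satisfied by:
  {u: True}


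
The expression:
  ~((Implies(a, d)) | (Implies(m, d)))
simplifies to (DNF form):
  a & m & ~d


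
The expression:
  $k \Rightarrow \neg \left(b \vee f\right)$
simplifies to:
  $\left(\neg b \wedge \neg f\right) \vee \neg k$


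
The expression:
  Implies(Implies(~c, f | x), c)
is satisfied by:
  {c: True, x: False, f: False}
  {f: True, c: True, x: False}
  {c: True, x: True, f: False}
  {f: True, c: True, x: True}
  {f: False, x: False, c: False}


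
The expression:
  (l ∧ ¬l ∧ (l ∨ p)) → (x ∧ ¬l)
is always true.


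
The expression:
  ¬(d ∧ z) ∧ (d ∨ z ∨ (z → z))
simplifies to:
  ¬d ∨ ¬z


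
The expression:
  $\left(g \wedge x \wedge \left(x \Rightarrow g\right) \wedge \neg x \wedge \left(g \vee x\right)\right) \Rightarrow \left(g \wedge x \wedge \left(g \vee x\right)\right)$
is always true.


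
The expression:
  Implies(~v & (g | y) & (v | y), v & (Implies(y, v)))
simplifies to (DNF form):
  v | ~y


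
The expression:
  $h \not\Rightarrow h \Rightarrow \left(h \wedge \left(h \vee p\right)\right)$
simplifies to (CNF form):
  $\text{True}$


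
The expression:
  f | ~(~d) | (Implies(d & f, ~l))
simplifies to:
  True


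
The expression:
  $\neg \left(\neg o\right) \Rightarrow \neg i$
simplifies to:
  $\neg i \vee \neg o$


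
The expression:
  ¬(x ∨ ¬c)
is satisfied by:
  {c: True, x: False}


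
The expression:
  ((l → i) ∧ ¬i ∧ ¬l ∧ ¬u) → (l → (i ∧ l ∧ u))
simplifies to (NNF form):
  True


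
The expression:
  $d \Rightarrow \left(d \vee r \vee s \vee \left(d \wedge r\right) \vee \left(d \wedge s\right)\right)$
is always true.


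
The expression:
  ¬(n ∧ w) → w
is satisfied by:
  {w: True}


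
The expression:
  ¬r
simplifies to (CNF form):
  ¬r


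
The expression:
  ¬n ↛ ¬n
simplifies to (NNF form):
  False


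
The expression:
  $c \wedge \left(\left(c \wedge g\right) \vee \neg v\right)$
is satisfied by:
  {c: True, g: True, v: False}
  {c: True, v: False, g: False}
  {c: True, g: True, v: True}


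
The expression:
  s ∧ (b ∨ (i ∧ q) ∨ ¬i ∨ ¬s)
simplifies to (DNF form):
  (b ∧ s) ∨ (q ∧ s) ∨ (s ∧ ¬i)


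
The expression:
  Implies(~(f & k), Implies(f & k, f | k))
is always true.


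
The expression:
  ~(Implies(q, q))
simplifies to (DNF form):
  False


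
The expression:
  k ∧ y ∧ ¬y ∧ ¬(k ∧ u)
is never true.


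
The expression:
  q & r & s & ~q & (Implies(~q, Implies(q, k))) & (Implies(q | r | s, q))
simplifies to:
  False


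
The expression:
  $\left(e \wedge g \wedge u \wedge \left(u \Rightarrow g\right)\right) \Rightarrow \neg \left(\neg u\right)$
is always true.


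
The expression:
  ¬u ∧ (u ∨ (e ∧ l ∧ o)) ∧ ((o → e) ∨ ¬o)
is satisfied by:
  {e: True, o: True, l: True, u: False}


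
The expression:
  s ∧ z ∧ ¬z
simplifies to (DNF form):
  False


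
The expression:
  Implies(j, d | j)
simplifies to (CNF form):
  True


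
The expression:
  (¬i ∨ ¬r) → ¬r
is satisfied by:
  {i: True, r: False}
  {r: False, i: False}
  {r: True, i: True}


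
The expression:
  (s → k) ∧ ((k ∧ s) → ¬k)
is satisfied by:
  {s: False}


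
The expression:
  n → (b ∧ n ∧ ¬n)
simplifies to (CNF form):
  ¬n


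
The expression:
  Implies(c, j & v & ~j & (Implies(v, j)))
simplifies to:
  ~c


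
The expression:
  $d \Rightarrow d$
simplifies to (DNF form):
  $\text{True}$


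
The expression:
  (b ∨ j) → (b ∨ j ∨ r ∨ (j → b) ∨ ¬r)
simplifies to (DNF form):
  True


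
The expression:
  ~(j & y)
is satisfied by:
  {y: False, j: False}
  {j: True, y: False}
  {y: True, j: False}


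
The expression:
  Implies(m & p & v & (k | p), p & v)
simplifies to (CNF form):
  True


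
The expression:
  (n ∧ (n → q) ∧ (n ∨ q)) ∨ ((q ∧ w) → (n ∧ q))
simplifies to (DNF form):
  n ∨ ¬q ∨ ¬w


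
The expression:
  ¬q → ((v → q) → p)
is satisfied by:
  {q: True, v: True, p: True}
  {q: True, v: True, p: False}
  {q: True, p: True, v: False}
  {q: True, p: False, v: False}
  {v: True, p: True, q: False}
  {v: True, p: False, q: False}
  {p: True, v: False, q: False}


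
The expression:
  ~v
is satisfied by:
  {v: False}


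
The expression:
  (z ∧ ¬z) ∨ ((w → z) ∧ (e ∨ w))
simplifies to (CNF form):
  (e ∨ w) ∧ (e ∨ z) ∧ (w ∨ ¬w) ∧ (z ∨ ¬w)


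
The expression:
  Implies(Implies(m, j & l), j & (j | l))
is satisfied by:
  {m: True, j: True}
  {m: True, j: False}
  {j: True, m: False}


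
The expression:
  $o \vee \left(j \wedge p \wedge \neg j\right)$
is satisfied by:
  {o: True}


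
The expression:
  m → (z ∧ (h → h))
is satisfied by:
  {z: True, m: False}
  {m: False, z: False}
  {m: True, z: True}


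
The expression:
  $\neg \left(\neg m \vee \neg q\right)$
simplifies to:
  $m \wedge q$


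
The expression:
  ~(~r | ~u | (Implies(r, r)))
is never true.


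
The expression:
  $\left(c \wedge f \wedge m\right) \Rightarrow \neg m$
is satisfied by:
  {c: False, m: False, f: False}
  {f: True, c: False, m: False}
  {m: True, c: False, f: False}
  {f: True, m: True, c: False}
  {c: True, f: False, m: False}
  {f: True, c: True, m: False}
  {m: True, c: True, f: False}


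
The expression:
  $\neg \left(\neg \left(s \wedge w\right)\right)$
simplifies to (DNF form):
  $s \wedge w$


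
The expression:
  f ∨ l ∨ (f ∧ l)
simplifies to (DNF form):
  f ∨ l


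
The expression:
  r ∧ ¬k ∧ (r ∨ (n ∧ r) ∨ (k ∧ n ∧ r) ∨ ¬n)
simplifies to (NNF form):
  r ∧ ¬k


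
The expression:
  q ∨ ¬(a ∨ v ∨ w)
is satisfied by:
  {q: True, a: False, v: False, w: False}
  {q: True, w: True, a: False, v: False}
  {q: True, v: True, a: False, w: False}
  {q: True, w: True, v: True, a: False}
  {q: True, a: True, v: False, w: False}
  {q: True, w: True, a: True, v: False}
  {q: True, v: True, a: True, w: False}
  {q: True, w: True, v: True, a: True}
  {w: False, a: False, v: False, q: False}


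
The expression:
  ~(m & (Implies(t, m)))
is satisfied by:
  {m: False}


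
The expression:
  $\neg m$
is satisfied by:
  {m: False}


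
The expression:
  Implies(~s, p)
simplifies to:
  p | s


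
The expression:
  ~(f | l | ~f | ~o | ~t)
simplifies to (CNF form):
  False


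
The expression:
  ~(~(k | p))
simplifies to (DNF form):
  k | p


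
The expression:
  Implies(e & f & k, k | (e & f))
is always true.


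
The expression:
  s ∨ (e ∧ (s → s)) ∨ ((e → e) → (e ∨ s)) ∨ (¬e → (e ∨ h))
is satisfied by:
  {s: True, e: True, h: True}
  {s: True, e: True, h: False}
  {s: True, h: True, e: False}
  {s: True, h: False, e: False}
  {e: True, h: True, s: False}
  {e: True, h: False, s: False}
  {h: True, e: False, s: False}


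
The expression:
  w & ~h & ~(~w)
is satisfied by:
  {w: True, h: False}


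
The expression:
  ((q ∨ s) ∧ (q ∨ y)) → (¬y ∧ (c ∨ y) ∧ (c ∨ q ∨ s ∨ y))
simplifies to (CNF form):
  (c ∨ ¬q) ∧ (¬q ∨ ¬y) ∧ (¬s ∨ ¬y) ∧ (c ∨ ¬q ∨ ¬s) ∧ (c ∨ ¬q ∨ ¬y) ∧ (c ∨ ¬s ∨ ¬y) ∧ (¬q ∨ ¬s ∨ ¬y)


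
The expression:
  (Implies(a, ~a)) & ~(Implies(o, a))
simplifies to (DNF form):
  o & ~a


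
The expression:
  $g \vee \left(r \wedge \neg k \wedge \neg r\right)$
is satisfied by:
  {g: True}


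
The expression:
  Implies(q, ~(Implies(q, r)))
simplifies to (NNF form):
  ~q | ~r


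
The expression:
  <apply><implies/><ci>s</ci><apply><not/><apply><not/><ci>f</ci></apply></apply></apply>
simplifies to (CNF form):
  <apply><or/><ci>f</ci><apply><not/><ci>s</ci></apply></apply>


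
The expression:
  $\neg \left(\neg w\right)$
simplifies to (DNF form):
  $w$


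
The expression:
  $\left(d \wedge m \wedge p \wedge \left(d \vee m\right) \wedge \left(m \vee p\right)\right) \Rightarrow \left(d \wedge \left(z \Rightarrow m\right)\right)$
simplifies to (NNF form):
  $\text{True}$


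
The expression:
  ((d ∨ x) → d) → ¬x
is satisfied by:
  {d: False, x: False}
  {x: True, d: False}
  {d: True, x: False}


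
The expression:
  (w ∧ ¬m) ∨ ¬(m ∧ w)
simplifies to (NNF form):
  ¬m ∨ ¬w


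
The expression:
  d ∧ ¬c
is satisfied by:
  {d: True, c: False}


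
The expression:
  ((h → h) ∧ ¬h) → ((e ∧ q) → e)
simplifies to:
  True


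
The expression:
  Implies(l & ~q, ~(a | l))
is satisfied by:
  {q: True, l: False}
  {l: False, q: False}
  {l: True, q: True}


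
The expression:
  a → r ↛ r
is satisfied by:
  {a: False}


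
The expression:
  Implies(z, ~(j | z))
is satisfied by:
  {z: False}


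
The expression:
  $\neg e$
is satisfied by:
  {e: False}


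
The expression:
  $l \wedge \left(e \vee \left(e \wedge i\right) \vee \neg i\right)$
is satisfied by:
  {e: True, l: True, i: False}
  {l: True, i: False, e: False}
  {i: True, e: True, l: True}


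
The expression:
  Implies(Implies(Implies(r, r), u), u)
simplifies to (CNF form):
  True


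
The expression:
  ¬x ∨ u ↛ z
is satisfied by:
  {u: True, x: False, z: False}
  {u: False, x: False, z: False}
  {z: True, u: True, x: False}
  {z: True, u: False, x: False}
  {x: True, u: True, z: False}


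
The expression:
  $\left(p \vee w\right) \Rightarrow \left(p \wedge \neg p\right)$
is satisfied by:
  {p: False, w: False}


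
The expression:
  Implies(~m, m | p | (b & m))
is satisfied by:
  {m: True, p: True}
  {m: True, p: False}
  {p: True, m: False}


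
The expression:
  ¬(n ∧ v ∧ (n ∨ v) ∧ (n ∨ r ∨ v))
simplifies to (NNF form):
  ¬n ∨ ¬v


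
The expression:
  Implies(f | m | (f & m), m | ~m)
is always true.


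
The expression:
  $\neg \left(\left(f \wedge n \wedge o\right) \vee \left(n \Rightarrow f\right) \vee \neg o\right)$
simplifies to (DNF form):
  $n \wedge o \wedge \neg f$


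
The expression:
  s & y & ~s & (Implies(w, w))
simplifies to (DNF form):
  False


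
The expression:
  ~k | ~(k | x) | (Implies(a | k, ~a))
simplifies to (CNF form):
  ~a | ~k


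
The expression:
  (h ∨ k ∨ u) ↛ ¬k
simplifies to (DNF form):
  k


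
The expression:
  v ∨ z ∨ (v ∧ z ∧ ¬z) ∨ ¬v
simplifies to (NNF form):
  True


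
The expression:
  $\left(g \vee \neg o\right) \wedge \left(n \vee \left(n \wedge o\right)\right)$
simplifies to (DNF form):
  $\left(g \wedge n\right) \vee \left(n \wedge \neg o\right)$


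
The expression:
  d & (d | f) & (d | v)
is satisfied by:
  {d: True}


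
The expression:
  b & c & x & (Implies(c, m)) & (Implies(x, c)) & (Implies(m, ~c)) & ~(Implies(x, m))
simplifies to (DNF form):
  False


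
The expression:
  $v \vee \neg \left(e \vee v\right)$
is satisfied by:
  {v: True, e: False}
  {e: False, v: False}
  {e: True, v: True}


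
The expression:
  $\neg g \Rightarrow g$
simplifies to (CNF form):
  $g$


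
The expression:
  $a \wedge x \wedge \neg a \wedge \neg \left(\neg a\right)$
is never true.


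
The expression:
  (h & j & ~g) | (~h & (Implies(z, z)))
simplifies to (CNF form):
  (j | ~h) & (~g | ~h)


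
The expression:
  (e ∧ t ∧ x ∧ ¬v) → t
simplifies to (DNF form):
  True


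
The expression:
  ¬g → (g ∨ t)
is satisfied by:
  {t: True, g: True}
  {t: True, g: False}
  {g: True, t: False}


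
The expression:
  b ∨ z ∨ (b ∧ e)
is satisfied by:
  {b: True, z: True}
  {b: True, z: False}
  {z: True, b: False}


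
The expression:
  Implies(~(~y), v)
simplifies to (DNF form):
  v | ~y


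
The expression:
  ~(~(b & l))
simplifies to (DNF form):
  b & l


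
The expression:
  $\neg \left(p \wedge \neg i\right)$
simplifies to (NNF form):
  $i \vee \neg p$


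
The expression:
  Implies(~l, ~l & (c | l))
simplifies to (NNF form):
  c | l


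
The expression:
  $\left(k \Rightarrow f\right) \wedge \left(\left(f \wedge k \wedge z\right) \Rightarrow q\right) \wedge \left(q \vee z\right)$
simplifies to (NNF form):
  $\left(f \wedge q\right) \vee \left(q \wedge \neg k\right) \vee \left(z \wedge \neg k\right)$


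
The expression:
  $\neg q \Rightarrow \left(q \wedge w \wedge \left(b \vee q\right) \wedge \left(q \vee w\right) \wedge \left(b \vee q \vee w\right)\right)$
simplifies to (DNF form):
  $q$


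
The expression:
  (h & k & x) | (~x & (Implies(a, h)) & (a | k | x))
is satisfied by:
  {k: True, h: True, x: False, a: False}
  {a: True, k: True, h: True, x: False}
  {k: True, h: False, x: False, a: False}
  {a: True, h: True, x: False, k: False}
  {k: True, x: True, h: True, a: False}
  {a: True, k: True, x: True, h: True}


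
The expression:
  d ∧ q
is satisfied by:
  {d: True, q: True}


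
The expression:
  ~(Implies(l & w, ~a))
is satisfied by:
  {a: True, w: True, l: True}


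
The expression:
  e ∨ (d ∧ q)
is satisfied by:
  {d: True, e: True, q: True}
  {d: True, e: True, q: False}
  {e: True, q: True, d: False}
  {e: True, q: False, d: False}
  {d: True, q: True, e: False}


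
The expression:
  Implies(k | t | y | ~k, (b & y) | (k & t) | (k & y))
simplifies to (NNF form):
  (b & y) | (k & t) | (k & y)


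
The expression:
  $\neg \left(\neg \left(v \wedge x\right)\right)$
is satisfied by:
  {x: True, v: True}


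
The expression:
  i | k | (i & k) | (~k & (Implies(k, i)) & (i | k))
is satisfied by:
  {i: True, k: True}
  {i: True, k: False}
  {k: True, i: False}


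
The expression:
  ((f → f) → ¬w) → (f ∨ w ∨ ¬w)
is always true.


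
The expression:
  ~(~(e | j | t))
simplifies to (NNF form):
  e | j | t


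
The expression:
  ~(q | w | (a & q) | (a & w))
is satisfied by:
  {q: False, w: False}


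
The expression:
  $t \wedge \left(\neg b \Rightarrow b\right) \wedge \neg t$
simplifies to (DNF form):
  $\text{False}$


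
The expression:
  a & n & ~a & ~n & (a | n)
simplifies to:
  False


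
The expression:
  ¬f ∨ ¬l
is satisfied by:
  {l: False, f: False}
  {f: True, l: False}
  {l: True, f: False}


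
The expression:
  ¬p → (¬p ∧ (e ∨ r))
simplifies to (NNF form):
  e ∨ p ∨ r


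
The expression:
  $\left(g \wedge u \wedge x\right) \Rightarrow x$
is always true.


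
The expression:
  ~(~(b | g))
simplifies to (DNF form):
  b | g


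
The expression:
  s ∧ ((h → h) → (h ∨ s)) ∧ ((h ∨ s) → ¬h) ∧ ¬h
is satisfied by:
  {s: True, h: False}


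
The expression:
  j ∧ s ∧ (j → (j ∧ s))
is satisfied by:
  {j: True, s: True}


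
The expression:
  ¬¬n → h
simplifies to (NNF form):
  h ∨ ¬n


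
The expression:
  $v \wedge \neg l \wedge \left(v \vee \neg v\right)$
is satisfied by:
  {v: True, l: False}


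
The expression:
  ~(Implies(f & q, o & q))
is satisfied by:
  {f: True, q: True, o: False}


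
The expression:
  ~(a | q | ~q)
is never true.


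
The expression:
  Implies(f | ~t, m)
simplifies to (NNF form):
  m | (t & ~f)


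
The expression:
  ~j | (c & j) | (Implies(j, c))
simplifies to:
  c | ~j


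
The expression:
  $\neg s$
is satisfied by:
  {s: False}


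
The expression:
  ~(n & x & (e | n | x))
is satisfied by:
  {x: False, n: False}
  {n: True, x: False}
  {x: True, n: False}


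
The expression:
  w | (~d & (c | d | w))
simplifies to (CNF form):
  (c | w) & (w | ~d)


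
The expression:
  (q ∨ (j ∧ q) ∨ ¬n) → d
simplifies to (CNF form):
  (d ∨ n) ∧ (d ∨ ¬q)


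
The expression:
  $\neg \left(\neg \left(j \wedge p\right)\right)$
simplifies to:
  $j \wedge p$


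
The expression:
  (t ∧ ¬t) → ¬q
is always true.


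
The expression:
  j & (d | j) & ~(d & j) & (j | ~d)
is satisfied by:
  {j: True, d: False}


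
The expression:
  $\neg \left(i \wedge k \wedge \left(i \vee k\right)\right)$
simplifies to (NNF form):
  $\neg i \vee \neg k$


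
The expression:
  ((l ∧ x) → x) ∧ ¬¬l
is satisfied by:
  {l: True}


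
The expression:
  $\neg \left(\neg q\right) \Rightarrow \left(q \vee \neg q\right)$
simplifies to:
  $\text{True}$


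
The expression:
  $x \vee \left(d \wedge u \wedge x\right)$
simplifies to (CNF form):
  $x$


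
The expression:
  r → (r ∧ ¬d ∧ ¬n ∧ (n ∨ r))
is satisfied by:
  {d: False, r: False, n: False}
  {n: True, d: False, r: False}
  {d: True, n: False, r: False}
  {n: True, d: True, r: False}
  {r: True, n: False, d: False}


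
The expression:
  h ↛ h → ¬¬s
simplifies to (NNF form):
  True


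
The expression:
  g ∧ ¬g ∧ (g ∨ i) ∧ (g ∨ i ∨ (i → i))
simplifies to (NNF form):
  False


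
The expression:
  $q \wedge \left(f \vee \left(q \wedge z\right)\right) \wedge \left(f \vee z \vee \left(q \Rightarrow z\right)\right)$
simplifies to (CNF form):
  $q \wedge \left(f \vee z\right)$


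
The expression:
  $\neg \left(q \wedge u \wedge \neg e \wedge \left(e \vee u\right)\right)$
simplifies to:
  $e \vee \neg q \vee \neg u$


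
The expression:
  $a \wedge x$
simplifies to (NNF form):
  $a \wedge x$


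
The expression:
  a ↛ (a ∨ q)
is never true.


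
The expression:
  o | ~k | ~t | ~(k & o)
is always true.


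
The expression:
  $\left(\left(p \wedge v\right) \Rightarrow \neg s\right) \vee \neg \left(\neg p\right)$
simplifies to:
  $\text{True}$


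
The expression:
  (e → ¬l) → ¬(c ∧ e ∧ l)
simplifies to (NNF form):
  True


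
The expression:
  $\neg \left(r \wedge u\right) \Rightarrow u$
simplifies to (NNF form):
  $u$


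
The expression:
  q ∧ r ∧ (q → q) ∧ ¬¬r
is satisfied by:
  {r: True, q: True}


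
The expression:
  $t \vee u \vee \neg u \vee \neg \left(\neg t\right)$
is always true.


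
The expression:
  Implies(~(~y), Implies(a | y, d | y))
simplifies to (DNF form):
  True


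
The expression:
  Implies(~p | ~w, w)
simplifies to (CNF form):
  w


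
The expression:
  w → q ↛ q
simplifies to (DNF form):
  ¬w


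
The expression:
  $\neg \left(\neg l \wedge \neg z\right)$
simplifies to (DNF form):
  $l \vee z$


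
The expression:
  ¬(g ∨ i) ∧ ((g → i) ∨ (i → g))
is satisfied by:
  {g: False, i: False}


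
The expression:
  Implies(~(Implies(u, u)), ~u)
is always true.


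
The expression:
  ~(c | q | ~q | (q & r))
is never true.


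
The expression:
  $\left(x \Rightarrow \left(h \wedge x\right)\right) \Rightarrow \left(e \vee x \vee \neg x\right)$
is always true.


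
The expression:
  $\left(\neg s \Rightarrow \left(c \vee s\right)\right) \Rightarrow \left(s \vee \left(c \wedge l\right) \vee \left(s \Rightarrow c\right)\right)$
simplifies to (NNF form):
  $\text{True}$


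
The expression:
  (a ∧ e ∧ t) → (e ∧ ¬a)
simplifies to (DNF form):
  ¬a ∨ ¬e ∨ ¬t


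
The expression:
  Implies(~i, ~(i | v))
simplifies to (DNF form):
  i | ~v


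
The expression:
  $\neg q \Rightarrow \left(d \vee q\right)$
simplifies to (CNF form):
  $d \vee q$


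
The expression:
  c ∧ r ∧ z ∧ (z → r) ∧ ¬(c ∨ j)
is never true.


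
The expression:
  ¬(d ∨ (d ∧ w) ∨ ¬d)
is never true.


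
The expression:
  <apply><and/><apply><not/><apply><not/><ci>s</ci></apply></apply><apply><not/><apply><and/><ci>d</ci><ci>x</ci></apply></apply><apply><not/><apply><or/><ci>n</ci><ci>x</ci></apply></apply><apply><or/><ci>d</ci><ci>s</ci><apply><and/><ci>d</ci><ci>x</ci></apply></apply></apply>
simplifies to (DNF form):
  <apply><and/><ci>s</ci><apply><not/><ci>n</ci></apply><apply><not/><ci>x</ci></apply></apply>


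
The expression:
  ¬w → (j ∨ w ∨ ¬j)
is always true.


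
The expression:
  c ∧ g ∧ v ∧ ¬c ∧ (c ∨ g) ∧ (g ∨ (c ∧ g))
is never true.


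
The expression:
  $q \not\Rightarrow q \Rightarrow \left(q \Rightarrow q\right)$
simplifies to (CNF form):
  $\text{True}$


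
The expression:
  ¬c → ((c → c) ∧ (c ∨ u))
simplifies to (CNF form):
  c ∨ u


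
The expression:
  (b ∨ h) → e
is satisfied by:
  {e: True, h: False, b: False}
  {b: True, e: True, h: False}
  {e: True, h: True, b: False}
  {b: True, e: True, h: True}
  {b: False, h: False, e: False}


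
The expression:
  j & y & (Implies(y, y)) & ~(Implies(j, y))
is never true.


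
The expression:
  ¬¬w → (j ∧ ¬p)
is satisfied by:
  {j: True, w: False, p: False}
  {j: False, w: False, p: False}
  {p: True, j: True, w: False}
  {p: True, j: False, w: False}
  {w: True, j: True, p: False}


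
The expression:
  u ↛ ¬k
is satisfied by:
  {u: True, k: True}


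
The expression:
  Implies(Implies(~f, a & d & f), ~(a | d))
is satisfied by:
  {d: False, f: False, a: False}
  {a: True, d: False, f: False}
  {d: True, a: False, f: False}
  {a: True, d: True, f: False}
  {f: True, a: False, d: False}


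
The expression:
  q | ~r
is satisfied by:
  {q: True, r: False}
  {r: False, q: False}
  {r: True, q: True}


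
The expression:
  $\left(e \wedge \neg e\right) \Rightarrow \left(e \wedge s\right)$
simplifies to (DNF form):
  $\text{True}$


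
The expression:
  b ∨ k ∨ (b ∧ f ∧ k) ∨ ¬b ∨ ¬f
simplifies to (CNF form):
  True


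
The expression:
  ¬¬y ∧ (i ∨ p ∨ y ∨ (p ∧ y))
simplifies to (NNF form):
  y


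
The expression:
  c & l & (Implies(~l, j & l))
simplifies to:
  c & l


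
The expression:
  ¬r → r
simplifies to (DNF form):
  r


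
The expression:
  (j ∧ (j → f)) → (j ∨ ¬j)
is always true.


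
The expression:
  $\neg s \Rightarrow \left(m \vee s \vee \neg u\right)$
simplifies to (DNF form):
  $m \vee s \vee \neg u$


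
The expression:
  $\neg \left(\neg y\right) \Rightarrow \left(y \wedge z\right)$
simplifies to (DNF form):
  $z \vee \neg y$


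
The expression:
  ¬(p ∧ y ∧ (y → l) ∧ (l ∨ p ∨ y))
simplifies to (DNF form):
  ¬l ∨ ¬p ∨ ¬y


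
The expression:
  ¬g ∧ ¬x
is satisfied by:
  {x: False, g: False}


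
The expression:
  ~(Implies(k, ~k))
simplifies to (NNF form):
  k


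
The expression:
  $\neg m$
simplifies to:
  $\neg m$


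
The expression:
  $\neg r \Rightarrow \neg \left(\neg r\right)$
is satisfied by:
  {r: True}


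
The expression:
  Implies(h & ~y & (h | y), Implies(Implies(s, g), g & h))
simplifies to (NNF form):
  g | s | y | ~h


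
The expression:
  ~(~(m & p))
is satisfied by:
  {m: True, p: True}


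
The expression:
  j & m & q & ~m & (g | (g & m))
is never true.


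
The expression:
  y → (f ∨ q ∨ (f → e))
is always true.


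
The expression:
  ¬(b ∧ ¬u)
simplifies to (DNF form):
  u ∨ ¬b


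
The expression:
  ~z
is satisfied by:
  {z: False}


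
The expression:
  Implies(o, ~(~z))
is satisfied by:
  {z: True, o: False}
  {o: False, z: False}
  {o: True, z: True}


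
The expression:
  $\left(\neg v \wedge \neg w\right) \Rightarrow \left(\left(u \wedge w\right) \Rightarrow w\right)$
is always true.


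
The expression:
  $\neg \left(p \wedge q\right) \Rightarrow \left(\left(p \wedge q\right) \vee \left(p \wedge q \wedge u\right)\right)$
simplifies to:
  $p \wedge q$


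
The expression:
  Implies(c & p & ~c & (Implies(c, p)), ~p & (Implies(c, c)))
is always true.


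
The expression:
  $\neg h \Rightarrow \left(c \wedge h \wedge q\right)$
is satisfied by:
  {h: True}


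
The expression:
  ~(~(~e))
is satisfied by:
  {e: False}


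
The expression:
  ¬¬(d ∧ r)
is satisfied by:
  {r: True, d: True}


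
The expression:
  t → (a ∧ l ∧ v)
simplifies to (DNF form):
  (a ∧ l ∧ v) ∨ ¬t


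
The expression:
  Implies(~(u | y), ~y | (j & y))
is always true.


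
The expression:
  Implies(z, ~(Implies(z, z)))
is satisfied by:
  {z: False}


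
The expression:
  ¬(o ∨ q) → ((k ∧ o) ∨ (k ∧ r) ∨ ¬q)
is always true.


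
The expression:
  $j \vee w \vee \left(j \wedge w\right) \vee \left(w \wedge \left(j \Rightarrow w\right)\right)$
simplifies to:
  $j \vee w$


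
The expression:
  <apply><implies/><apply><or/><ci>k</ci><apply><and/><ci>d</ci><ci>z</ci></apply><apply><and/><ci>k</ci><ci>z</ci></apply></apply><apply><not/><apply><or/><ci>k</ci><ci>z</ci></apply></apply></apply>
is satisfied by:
  {z: False, k: False, d: False}
  {d: True, z: False, k: False}
  {z: True, d: False, k: False}


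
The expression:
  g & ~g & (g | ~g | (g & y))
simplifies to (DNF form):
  False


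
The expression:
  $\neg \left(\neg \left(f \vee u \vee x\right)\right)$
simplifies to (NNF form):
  $f \vee u \vee x$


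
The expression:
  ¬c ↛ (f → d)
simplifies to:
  f ∧ ¬c ∧ ¬d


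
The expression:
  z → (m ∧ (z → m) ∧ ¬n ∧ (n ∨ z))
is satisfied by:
  {m: True, z: False, n: False}
  {m: False, z: False, n: False}
  {n: True, m: True, z: False}
  {n: True, m: False, z: False}
  {z: True, m: True, n: False}


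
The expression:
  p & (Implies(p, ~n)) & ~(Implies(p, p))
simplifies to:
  False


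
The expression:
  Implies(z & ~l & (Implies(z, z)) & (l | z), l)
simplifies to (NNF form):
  l | ~z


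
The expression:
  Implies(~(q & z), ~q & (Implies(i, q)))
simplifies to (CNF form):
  (q | ~i) & (q | ~q) & (z | ~i) & (z | ~q)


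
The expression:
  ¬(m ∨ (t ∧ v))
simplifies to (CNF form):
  ¬m ∧ (¬t ∨ ¬v)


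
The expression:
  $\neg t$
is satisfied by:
  {t: False}


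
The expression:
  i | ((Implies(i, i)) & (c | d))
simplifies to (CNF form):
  c | d | i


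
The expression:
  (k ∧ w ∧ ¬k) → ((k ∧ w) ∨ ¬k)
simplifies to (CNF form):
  True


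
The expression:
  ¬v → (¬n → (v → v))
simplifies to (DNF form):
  True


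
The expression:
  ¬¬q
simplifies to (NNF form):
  q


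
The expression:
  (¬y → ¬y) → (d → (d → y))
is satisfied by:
  {y: True, d: False}
  {d: False, y: False}
  {d: True, y: True}


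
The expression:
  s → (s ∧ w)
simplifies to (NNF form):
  w ∨ ¬s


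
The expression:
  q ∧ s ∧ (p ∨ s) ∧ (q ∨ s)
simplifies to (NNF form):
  q ∧ s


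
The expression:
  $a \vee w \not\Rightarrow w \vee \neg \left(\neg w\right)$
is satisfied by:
  {a: True, w: True}
  {a: True, w: False}
  {w: True, a: False}


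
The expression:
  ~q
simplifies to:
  ~q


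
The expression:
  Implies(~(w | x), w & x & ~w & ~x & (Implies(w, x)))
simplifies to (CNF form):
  w | x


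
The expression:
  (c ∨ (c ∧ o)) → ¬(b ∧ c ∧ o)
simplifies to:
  ¬b ∨ ¬c ∨ ¬o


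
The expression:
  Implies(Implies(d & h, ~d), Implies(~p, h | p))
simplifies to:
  h | p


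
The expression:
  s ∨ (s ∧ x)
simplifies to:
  s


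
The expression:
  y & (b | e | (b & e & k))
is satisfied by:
  {b: True, e: True, y: True}
  {b: True, y: True, e: False}
  {e: True, y: True, b: False}


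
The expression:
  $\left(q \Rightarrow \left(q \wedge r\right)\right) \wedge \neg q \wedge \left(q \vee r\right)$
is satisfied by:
  {r: True, q: False}


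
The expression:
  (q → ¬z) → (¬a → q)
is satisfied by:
  {a: True, q: True}
  {a: True, q: False}
  {q: True, a: False}


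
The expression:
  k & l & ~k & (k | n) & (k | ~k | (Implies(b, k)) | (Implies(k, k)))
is never true.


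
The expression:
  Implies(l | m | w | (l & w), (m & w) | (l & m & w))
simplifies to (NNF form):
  (m | ~l) & (m | ~w) & (w | ~m)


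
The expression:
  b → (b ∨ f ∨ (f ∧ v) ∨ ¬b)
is always true.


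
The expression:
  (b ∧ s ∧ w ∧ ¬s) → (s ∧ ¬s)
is always true.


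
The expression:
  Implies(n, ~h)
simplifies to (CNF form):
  ~h | ~n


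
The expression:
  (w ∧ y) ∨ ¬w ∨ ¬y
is always true.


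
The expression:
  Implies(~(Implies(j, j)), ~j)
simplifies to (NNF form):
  True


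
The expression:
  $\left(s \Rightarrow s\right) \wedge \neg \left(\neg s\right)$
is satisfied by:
  {s: True}


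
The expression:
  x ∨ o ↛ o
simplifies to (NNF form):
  x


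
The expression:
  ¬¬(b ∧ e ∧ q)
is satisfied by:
  {e: True, b: True, q: True}


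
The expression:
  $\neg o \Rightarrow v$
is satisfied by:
  {o: True, v: True}
  {o: True, v: False}
  {v: True, o: False}


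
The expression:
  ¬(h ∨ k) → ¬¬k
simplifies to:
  h ∨ k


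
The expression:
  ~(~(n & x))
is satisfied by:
  {x: True, n: True}


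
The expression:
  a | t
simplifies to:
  a | t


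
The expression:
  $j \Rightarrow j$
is always true.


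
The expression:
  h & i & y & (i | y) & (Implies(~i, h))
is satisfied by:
  {h: True, i: True, y: True}


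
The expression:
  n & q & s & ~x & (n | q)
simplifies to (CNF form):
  n & q & s & ~x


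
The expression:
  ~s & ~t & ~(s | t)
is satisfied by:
  {t: False, s: False}


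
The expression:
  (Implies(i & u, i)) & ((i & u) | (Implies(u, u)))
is always true.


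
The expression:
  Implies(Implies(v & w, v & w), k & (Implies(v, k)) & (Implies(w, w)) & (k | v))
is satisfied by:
  {k: True}


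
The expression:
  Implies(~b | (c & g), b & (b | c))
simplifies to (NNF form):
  b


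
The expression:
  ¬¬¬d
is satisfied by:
  {d: False}


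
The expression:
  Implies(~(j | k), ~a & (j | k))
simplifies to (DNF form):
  j | k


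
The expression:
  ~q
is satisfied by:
  {q: False}


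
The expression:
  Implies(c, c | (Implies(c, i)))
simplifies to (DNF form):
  True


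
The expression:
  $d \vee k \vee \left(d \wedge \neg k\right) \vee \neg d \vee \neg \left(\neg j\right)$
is always true.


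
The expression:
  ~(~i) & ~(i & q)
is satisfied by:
  {i: True, q: False}


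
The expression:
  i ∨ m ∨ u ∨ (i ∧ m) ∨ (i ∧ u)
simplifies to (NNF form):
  i ∨ m ∨ u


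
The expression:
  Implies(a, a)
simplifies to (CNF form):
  True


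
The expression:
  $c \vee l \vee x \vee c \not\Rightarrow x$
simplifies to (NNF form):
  $c \vee l \vee x$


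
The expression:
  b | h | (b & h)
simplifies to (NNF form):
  b | h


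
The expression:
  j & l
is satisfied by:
  {j: True, l: True}


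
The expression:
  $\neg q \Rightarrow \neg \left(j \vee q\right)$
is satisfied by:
  {q: True, j: False}
  {j: False, q: False}
  {j: True, q: True}


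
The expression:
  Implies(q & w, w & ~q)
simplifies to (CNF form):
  ~q | ~w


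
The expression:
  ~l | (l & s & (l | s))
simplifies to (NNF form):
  s | ~l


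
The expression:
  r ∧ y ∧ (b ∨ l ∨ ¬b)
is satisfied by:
  {r: True, y: True}


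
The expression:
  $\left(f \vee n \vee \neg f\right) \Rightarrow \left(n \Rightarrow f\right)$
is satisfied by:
  {f: True, n: False}
  {n: False, f: False}
  {n: True, f: True}


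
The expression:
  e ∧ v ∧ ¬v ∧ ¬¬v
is never true.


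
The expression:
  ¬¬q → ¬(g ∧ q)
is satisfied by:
  {g: False, q: False}
  {q: True, g: False}
  {g: True, q: False}


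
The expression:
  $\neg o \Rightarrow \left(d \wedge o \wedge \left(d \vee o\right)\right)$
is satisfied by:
  {o: True}


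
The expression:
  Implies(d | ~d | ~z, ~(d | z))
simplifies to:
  ~d & ~z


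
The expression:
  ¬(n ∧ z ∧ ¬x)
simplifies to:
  x ∨ ¬n ∨ ¬z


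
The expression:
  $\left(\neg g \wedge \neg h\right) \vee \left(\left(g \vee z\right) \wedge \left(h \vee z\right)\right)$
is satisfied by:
  {z: True, g: False, h: False}
  {z: True, h: True, g: False}
  {z: True, g: True, h: False}
  {z: True, h: True, g: True}
  {h: False, g: False, z: False}
  {h: True, g: True, z: False}


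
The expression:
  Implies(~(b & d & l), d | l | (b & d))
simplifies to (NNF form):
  d | l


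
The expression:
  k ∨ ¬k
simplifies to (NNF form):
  True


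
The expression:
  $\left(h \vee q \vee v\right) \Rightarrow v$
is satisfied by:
  {v: True, q: False, h: False}
  {v: True, h: True, q: False}
  {v: True, q: True, h: False}
  {v: True, h: True, q: True}
  {h: False, q: False, v: False}


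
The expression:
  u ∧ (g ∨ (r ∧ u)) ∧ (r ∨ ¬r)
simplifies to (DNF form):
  (g ∧ u) ∨ (r ∧ u)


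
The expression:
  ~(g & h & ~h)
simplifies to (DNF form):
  True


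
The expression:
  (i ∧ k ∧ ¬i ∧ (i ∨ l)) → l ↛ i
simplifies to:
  True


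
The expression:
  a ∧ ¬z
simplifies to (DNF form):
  a ∧ ¬z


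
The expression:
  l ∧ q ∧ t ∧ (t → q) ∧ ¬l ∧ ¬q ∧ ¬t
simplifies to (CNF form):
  False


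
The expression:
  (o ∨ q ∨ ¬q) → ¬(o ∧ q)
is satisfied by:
  {o: False, q: False}
  {q: True, o: False}
  {o: True, q: False}


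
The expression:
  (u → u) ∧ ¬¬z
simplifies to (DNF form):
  z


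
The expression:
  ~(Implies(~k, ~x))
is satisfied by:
  {x: True, k: False}


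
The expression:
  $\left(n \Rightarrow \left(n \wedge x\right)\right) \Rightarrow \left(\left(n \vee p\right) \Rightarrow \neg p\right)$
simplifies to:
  $\left(n \wedge \neg x\right) \vee \neg p$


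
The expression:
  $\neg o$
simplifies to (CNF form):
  $\neg o$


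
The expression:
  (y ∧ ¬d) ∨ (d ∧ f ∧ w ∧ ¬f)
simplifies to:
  y ∧ ¬d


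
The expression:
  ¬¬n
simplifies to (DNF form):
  n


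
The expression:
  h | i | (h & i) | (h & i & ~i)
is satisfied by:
  {i: True, h: True}
  {i: True, h: False}
  {h: True, i: False}


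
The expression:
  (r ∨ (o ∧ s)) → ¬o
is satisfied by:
  {r: False, o: False, s: False}
  {s: True, r: False, o: False}
  {r: True, s: False, o: False}
  {s: True, r: True, o: False}
  {o: True, s: False, r: False}


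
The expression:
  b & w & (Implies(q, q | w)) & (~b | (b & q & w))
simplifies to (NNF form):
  b & q & w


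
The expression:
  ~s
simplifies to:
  ~s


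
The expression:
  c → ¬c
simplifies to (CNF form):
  ¬c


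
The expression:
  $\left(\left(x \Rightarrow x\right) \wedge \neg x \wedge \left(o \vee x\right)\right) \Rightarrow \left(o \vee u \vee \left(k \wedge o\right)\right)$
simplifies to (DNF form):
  $\text{True}$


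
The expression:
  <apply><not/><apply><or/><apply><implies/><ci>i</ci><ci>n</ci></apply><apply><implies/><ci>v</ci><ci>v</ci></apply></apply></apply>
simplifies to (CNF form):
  <false/>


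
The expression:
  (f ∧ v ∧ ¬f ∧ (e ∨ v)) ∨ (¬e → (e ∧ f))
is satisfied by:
  {e: True}


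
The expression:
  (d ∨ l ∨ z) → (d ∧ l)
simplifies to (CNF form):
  (d ∨ ¬l) ∧ (d ∨ ¬z) ∧ (l ∨ ¬d)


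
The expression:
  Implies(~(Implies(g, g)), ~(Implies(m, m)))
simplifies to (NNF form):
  True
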